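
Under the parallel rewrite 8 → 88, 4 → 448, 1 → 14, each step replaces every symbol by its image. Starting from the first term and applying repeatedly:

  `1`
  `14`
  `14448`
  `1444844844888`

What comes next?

144484484488844844888448448888888

φ(1444844844888) expands symbol-by-symbol to 14 448 448 448 88 448 448 88 448 448 88 88 88; joining the 13 pieces gives the next term.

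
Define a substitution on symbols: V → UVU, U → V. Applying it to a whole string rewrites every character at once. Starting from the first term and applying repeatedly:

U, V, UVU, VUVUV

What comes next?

Rewriting each symbol of VUVUV: V→UVU, U→V, V→UVU, U→V, V→UVU, which concatenates to UVU V UVU V UVU.

UVUVUVUVUVU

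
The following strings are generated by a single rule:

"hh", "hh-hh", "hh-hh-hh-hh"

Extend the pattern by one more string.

hh-hh-hh-hh-hh-hh-hh-hh

s(k+1) = s(k)·-·s(k) — each term doubles the last with '-' between the halves.
One more doubling of hh-hh-hh-hh gives the answer.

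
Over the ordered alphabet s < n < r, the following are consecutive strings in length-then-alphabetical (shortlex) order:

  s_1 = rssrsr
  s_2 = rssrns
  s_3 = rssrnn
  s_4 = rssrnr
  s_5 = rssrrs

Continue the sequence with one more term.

rssrrn

Treat rssrrs as a base-3 numeral over the given alphabet and add one, carrying through any trailing r's.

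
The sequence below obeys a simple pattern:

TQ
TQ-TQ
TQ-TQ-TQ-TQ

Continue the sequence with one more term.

s(k+1) = s(k)·-·s(k) — each term doubles the last with '-' between the halves.
So the next term is two copies of TQ-TQ-TQ-TQ with '-' between the halves.

TQ-TQ-TQ-TQ-TQ-TQ-TQ-TQ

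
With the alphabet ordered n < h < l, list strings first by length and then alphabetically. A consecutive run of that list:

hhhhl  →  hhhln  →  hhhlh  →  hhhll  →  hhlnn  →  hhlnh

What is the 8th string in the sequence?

hhlhn

Advancing 2 positions from hhlnh through hhlnh → hhlnl reaches term 8.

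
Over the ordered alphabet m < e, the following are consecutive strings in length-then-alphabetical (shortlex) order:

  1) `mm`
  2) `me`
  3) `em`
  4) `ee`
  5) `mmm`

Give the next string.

Find the rightmost character of mmm below e, bump it to the next letter, and reset everything to its right to m.

mme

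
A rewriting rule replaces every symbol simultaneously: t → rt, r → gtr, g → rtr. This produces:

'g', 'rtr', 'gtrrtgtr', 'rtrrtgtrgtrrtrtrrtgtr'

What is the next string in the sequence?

φ(rtrrtgtrgtrrtrtrrtgtr) expands symbol-by-symbol to gtr rt gtr gtr rt rtr rt gtr rtr rt gtr gtr rt gtr rt gtr gtr rt rtr rt gtr; joining the 21 pieces gives the next term.

gtrrtgtrgtrrtrtrrtgtrrtrrtgtrgtrrtgtrrtgtrgtrrtrtrrtgtr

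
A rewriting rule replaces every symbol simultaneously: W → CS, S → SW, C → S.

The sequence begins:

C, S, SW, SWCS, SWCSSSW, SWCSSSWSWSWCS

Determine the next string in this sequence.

SWCSSSWSWSWCSSWCSSWCSSSW

φ(SWCSSSWSWSWCS) expands symbol-by-symbol to SW CS S SW SW SW CS SW CS SW CS S SW; joining the 13 pieces gives the next term.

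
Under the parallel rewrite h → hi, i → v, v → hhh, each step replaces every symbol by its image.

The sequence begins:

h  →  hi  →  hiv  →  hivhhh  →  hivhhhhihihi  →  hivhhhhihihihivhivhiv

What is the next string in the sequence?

φ(hivhhhhihihihivhivhiv) expands symbol-by-symbol to hi v hhh hi hi hi hi v hi v hi v hi v hhh hi v hhh hi v hhh; joining the 21 pieces gives the next term.

hivhhhhihihihivhivhivhivhhhhivhhhhivhhh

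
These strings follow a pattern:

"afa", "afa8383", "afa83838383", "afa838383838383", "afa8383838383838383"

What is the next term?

Each term is the previous one with 8383 appended.
Applying this once more to afa8383838383838383:

afa83838383838383838383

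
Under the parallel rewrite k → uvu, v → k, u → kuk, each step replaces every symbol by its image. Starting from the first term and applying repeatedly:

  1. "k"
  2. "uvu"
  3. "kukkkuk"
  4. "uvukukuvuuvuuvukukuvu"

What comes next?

kukkkukuvukukuvukukkkukkukkkukkukkkukuvukukuvukukkkuk

Applying the rule to each of the 21 symbols of uvukukuvuuvuuvukukuvu gives the pieces kuk k kuk uvu kuk uvu kuk k kuk kuk k kuk kuk k kuk uvu kuk uvu kuk k kuk, which concatenate to the answer.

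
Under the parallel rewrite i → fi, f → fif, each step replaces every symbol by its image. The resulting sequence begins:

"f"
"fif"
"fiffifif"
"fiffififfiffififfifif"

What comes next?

fiffififfiffififfififfiffififfiffififfififfiffififfifif

φ(fiffififfiffififfifif) expands symbol-by-symbol to fif fi fif fif fi fif fi fif fif fi fif fif fi fif fi fif fif fi fif fi fif; joining the 21 pieces gives the next term.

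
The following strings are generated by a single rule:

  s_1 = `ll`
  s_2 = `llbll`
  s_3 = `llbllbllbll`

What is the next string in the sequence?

Every step duplicates the string with 'b' between the halves.
Doubling llbllbllbll with 'b' between the halves:

llbllbllbllbllbllbllbll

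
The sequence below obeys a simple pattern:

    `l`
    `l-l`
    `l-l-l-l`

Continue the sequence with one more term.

l-l-l-l-l-l-l-l

s(k+1) = s(k)·-·s(k) — each term doubles the last with '-' between the halves.
So the next term is two copies of l-l-l-l with '-' between the halves.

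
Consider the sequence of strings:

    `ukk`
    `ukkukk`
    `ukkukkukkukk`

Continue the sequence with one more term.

ukkukkukkukkukkukkukkukk

s(k+1) = s(k)·s(k) — each term doubles the last.
One more doubling of ukkukkukkukk gives the answer.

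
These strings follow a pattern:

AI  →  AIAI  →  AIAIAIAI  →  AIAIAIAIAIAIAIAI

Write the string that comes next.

AIAIAIAIAIAIAIAIAIAIAIAIAIAIAIAI

Every step duplicates the string.
One more doubling of AIAIAIAIAIAIAIAI gives the answer.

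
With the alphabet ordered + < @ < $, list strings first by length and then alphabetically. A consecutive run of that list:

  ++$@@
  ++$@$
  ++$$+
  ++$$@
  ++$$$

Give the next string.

+@+++

Find the rightmost character of ++$$$ below $, bump it to the next letter, and reset everything to its right to +.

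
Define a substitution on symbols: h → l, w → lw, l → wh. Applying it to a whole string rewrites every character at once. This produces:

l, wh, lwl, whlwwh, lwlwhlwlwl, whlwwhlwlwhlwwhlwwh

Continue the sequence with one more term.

lwlwhlwlwlwhlwwhlwlwhlwlwlwhlwlwl

Applying the rule to each of the 19 symbols of whlwwhlwlwhlwwhlwwh gives the pieces lw l wh lw lw l wh lw wh lw l wh lw lw l wh lw lw l, which concatenate to the answer.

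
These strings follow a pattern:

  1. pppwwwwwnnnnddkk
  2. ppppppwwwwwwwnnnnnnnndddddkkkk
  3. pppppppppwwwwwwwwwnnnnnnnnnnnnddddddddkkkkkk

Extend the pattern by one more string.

ppppppppppppwwwwwwwwwwwnnnnnnnnnnnnnnnndddddddddddkkkkkkkk

The n-th term is 3n p's then 2n+3 w's then 4n n's then 3n-1 d's then 2n k's (n = 1, 2, …).
For the next term, n = 4, so the run lengths are 12, 11, 16, 11, 8.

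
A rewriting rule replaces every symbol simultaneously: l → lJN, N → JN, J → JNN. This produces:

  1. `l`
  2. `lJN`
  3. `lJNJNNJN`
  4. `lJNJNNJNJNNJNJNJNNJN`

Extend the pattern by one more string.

Rewriting the 20 symbols of lJNJNNJNJNNJNJNJNNJN one by one yields lJN JNN JN JNN JN JN JNN JN JNN JN JN JNN JN JNN JN JNN JN JN JNN JN; concatenated:

lJNJNNJNJNNJNJNJNNJNJNNJNJNJNNJNJNNJNJNNJNJNJNNJN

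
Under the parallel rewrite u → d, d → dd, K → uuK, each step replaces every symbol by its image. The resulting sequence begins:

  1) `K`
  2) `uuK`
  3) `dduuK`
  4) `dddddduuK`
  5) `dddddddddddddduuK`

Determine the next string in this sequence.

Rewriting the 17 symbols of dddddddddddddduuK one by one yields dd dd dd dd dd dd dd dd dd dd dd dd dd dd d d uuK; concatenated:

dddddddddddddddddddddddddddddduuK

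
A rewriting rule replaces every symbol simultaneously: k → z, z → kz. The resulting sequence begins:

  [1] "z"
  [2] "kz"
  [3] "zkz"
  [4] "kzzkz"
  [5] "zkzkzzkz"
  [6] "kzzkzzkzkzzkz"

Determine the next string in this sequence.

Rewriting the 13 symbols of kzzkzzkzkzzkz one by one yields z kz kz z kz kz z kz z kz kz z kz; concatenated:

zkzkzzkzkzzkzzkzkzzkz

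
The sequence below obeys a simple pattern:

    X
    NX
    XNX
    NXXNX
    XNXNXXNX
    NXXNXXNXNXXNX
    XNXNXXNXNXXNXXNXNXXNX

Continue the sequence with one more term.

Each term (from the third on) is the two preceding terms concatenated in order: term 3 = X·NX = XNX.
Continuing: NXXNXXNXNXXNX · XNXNXXNXNXXNXXNXNXXNX gives term 8.

NXXNXXNXNXXNXXNXNXXNXNXXNXXNXNXXNX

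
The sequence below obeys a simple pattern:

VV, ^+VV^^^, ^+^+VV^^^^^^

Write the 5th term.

Each term wraps the previous one in ^+ on the left and ^^^ on the right.
From ^+^+VV^^^^^^, 2 further steps: ^+^+VV^^^^^^ → ^+^+^+VV^^^^^^^^^ → (answer).

^+^+^+^+VV^^^^^^^^^^^^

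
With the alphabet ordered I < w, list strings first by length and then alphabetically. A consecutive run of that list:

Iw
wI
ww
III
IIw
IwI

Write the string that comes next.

Treat IwI as a base-2 numeral over the given alphabet and add one, carrying through any trailing w's.

Iww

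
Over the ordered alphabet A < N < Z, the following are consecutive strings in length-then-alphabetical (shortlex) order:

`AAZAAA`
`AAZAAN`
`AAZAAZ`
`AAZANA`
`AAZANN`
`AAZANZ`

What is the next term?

Treat AAZANZ as a base-3 numeral over the given alphabet and add one, carrying through any trailing Z's.

AAZAZA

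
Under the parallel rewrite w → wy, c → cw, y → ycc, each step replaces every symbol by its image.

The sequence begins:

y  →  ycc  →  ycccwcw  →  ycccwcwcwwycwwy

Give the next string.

ycccwcwcwwycwwycwwywyycccwwywyycc

Applying the rule to each of the 15 symbols of ycccwcwcwwycwwy gives the pieces ycc cw cw cw wy cw wy cw wy wy ycc cw wy wy ycc, which concatenate to the answer.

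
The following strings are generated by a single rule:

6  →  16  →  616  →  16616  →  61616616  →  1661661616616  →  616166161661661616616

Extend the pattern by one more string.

Each term (from the third on) is the two preceding terms concatenated in order: term 3 = 6·16 = 616.
The next term joins 1661661616616 and 616166161661661616616.

1661661616616616166161661661616616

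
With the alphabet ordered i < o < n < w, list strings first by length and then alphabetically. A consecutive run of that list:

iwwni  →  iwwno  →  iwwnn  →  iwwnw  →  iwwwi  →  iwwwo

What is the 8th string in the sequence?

Stepping forward 2 times from iwwwo: iwwwo → iwwwn, then the target.

iwwww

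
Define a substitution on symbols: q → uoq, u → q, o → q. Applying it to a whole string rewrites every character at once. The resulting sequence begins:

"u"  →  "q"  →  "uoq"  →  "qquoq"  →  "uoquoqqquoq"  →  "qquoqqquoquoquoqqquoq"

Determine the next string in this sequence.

uoquoqqquoquoquoqqquoqqquoqqquoquoquoqqquoq

φ(qquoqqquoquoquoqqquoq) expands symbol-by-symbol to uoq uoq q q uoq uoq uoq q q uoq q q uoq q q uoq uoq uoq q q uoq; joining the 21 pieces gives the next term.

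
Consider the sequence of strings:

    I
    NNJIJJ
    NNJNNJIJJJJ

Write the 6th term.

Each term wraps the previous one in NNJ on the left and JJ on the right.
From NNJNNJIJJJJ, 3 further steps: NNJNNJIJJJJ → NNJNNJNNJIJJJJJJ → NNJNNJNNJNNJIJJJJJJJJ → (answer).

NNJNNJNNJNNJNNJIJJJJJJJJJJ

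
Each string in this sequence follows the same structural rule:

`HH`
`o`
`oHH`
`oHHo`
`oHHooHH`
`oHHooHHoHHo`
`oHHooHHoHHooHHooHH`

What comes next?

oHHooHHoHHooHHooHHoHHooHHoHHo

This is a Fibonacci-style word recurrence s(k) = s(k−1)·s(k−2): e.g. o·HH = oHH.
The next term joins oHHooHHoHHooHHooHH and oHHooHHoHHo.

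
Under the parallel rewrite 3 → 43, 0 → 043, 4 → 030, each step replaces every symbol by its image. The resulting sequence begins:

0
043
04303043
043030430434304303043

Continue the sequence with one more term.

Replace each of the 21 characters of 043030430434304303043 in place — 043 030 43 043 43 043 030 43 043 030 43 030 43 043 030 43 043 43 043 030 43 — and concatenate.

0430304304343043030430430304303043043030430434304303043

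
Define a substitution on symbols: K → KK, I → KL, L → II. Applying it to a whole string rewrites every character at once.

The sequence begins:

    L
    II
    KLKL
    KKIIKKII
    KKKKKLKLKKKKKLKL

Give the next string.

KKKKKKKKKKIIKKIIKKKKKKKKKKIIKKII

Applying the rule to each of the 16 symbols of KKKKKLKLKKKKKLKL gives the pieces KK KK KK KK KK II KK II KK KK KK KK KK II KK II, which concatenate to the answer.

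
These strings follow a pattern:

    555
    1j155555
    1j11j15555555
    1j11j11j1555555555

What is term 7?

s(k+1) = 1j1·s(k)·55, so each term gains 1j1 as a prefix and 55 as a suffix.
From 1j11j11j1555555555, 3 further steps: 1j11j11j1555555555 → 1j11j11j11j155555555555 → 1j11j11j11j11j15555555555555 → (answer).

1j11j11j11j11j11j1555555555555555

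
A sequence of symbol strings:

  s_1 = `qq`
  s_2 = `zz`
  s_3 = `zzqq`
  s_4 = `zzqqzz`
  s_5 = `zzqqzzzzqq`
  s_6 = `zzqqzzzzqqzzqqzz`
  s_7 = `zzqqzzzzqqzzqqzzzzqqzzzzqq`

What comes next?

zzqqzzzzqqzzqqzzzzqqzzzzqqzzqqzzzzqqzzqqzz

This is a Fibonacci-style word recurrence s(k) = s(k−1)·s(k−2): e.g. zz·qq = zzqq.
So term 8 is zzqqzzzzqqzzqqzzzzqqzzzzqq·zzqqzzzzqqzzqqzz.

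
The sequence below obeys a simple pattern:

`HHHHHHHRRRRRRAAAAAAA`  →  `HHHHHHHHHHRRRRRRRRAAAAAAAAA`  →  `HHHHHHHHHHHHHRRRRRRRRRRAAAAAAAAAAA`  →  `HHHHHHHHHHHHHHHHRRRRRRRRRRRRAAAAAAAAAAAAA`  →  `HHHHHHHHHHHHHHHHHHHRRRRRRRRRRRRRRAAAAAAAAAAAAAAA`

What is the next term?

HHHHHHHHHHHHHHHHHHHHHHRRRRRRRRRRRRRRRRAAAAAAAAAAAAAAAAA

Each string has the form H^{3n-2} R^{2n} A^{2n+1}, where the shown terms are n = 3, 4, 5, 6, 7.
For the next term, n = 8, so the run lengths are 22, 16, 17.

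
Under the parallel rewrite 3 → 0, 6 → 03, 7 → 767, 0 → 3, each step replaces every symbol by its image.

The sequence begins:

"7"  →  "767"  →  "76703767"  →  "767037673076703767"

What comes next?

76703767307670376703767037673076703767

φ(767037673076703767) expands symbol-by-symbol to 767 03 767 3 0 767 03 767 0 3 767 03 767 3 0 767 03 767; joining the 18 pieces gives the next term.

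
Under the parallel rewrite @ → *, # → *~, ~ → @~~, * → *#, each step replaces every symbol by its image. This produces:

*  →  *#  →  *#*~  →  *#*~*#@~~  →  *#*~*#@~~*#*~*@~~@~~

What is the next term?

*#*~*#@~~*#*~*@~~@~~*#*~*#@~~*#*@~~@~~*@~~@~~

φ(*#*~*#@~~*#*~*@~~@~~) expands symbol-by-symbol to *# *~ *# @~~ *# *~ * @~~ @~~ *# *~ *# @~~ *# * @~~ @~~ * @~~ @~~; joining the 20 pieces gives the next term.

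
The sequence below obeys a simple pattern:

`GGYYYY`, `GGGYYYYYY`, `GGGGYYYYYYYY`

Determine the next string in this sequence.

Reading off run lengths: G runs 2, 3, 4; Y runs 4, 6, 8 — each is linear in n, where the shown terms are n = 2, 3, 4.
For the next term, n = 5, so the run lengths are 5, 10.

GGGGGYYYYYYYYYY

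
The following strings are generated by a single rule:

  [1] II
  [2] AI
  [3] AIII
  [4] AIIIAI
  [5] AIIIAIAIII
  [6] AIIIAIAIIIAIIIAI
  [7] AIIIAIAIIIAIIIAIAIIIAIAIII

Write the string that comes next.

AIIIAIAIIIAIIIAIAIIIAIAIIIAIIIAIAIIIAIIIAI

From term 3 onward, concatenate the last term with the second-to-last: AI·II = AIII, AIII·AI = AIIIAI, …
Continuing: AIIIAIAIIIAIIIAIAIIIAIAIII · AIIIAIAIIIAIIIAI gives term 8.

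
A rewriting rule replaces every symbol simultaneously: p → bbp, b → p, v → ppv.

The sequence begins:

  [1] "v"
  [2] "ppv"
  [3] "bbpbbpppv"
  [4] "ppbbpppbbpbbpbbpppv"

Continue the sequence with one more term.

Replace each of the 19 characters of ppbbpppbbpbbpbbpppv in place — bbp bbp p p bbp bbp bbp p p bbp p p bbp p p bbp bbp bbp ppv — and concatenate.

bbpbbpppbbpbbpbbpppbbpppbbpppbbpbbpbbpppv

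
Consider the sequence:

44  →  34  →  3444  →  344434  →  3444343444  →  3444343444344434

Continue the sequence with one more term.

34443434443444343444343444

From term 3 onward, concatenate the last term with the second-to-last: 34·44 = 3444, 3444·34 = 344434, …
So term 7 is 3444343444344434·3444343444.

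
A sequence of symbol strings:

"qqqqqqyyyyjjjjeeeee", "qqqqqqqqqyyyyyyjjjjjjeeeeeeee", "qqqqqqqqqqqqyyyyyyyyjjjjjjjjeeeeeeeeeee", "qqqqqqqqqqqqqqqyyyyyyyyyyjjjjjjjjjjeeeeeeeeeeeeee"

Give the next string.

qqqqqqqqqqqqqqqqqqyyyyyyyyyyyyjjjjjjjjjjjjeeeeeeeeeeeeeeeee

Term n consists of 3n q's, followed by 2n y's, followed by 2n j's, followed by 3n-1 e's, where the shown terms are n = 2, 3, 4, 5.
Setting n = 6 gives 18, 12, 12, 17 characters in each block.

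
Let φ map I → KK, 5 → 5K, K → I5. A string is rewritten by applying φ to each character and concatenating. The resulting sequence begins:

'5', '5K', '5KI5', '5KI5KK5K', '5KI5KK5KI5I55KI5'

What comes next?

Applying the rule to each of the 16 symbols of 5KI5KK5KI5I55KI5 gives the pieces 5K I5 KK 5K I5 I5 5K I5 KK 5K KK 5K 5K I5 KK 5K, which concatenate to the answer.

5KI5KK5KI5I55KI5KK5KKK5K5KI5KK5K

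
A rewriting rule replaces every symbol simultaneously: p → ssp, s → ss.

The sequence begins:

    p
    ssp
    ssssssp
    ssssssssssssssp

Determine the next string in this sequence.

Replace each of the 15 characters of ssssssssssssssp in place — ss ss ss ss ss ss ss ss ss ss ss ss ss ss ssp — and concatenate.

ssssssssssssssssssssssssssssssp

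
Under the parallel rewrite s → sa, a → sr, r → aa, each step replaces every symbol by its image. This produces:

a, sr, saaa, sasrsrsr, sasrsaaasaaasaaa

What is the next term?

Rewriting the 16 symbols of sasrsaaasaaasaaa one by one yields sa sr sa aa sa sr sr sr sa sr sr sr sa sr sr sr; concatenated:

sasrsaaasasrsrsrsasrsrsrsasrsrsr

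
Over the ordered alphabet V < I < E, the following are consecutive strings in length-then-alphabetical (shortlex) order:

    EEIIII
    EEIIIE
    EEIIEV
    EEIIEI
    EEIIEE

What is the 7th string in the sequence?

Continuing the enumeration 2 steps past EEIIEE: EEIIEE → EEIEVV → (answer).

EEIEVI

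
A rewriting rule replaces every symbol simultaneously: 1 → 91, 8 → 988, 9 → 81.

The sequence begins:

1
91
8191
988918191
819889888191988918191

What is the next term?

988918198898881988988988918191819889888191988918191

Replace each of the 21 characters of 819889888191988918191 in place — 988 91 81 988 988 81 988 988 988 91 81 91 81 988 988 81 91 988 91 81 91 — and concatenate.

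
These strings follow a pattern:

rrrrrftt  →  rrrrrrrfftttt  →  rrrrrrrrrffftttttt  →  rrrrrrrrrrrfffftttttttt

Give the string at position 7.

rrrrrrrrrrrrrrrrrffffffftttttttttttttt

Term n consists of 2n+3 r's, followed by n f's, followed by 2n t's (n = 1, 2, …).
Setting n = 7 gives 17, 7, 14 characters in each block.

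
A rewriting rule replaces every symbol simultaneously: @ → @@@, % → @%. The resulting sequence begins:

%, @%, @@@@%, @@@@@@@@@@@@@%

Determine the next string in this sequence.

@@@@@@@@@@@@@@@@@@@@@@@@@@@@@@@@@@@@@@@@%

Applying the rule to each of the 14 symbols of @@@@@@@@@@@@@% gives the pieces @@@ @@@ @@@ @@@ @@@ @@@ @@@ @@@ @@@ @@@ @@@ @@@ @@@ @%, which concatenate to the answer.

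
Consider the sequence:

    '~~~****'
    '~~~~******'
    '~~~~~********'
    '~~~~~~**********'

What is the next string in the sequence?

~~~~~~~************

Term n consists of n+1 ~'s, followed by 2n *'s, where the shown terms are n = 2, 3, 4, 5.
Setting n = 6 gives 7, 12 characters in each block.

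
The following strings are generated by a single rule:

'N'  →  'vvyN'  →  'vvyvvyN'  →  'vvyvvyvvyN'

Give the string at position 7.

The strings grow by a fixed prefix vvy each time.
From vvyvvyvvyN, 3 further steps: vvyvvyvvyN → vvyvvyvvyvvyN → vvyvvyvvyvvyvvyN → (answer).

vvyvvyvvyvvyvvyvvyN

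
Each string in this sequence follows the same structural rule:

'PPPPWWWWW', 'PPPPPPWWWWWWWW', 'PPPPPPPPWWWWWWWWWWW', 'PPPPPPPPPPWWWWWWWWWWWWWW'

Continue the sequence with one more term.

PPPPPPPPPPPPWWWWWWWWWWWWWWWWW

Reading off run lengths: P runs 4, 6, 8, 10; W runs 5, 8, 11, 14 — each is linear in n, where the shown terms are n = 2, 3, 4, 5.
Setting n = 6 gives 12, 17 characters in each block.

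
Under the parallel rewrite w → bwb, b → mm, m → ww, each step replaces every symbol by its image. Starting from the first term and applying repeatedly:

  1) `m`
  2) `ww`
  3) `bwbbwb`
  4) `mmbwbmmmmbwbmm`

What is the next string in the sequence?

Rewriting the 14 symbols of mmbwbmmmmbwbmm one by one yields ww ww mm bwb mm ww ww ww ww mm bwb mm ww ww; concatenated:

wwwwmmbwbmmwwwwwwwwmmbwbmmwwww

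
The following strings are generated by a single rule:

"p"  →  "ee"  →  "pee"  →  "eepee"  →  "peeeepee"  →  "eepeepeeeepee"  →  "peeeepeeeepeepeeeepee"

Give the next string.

From term 3 onward, concatenate the second-to-last term with the last: p·ee = pee, ee·pee = eepee, …
So term 8 is eepeepeeeepee·peeeepeeeepeepeeeepee.

eepeepeeeepeepeeeepeeeepeepeeeepee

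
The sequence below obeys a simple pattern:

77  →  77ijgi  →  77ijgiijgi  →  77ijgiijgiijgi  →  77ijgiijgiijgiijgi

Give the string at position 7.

77ijgiijgiijgiijgiijgiijgi

Each term is the previous one with ijgi appended.
From 77ijgiijgiijgiijgi, 2 further steps: 77ijgiijgiijgiijgi → 77ijgiijgiijgiijgiijgi → (answer).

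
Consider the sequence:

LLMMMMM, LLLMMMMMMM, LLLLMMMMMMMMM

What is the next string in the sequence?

Reading off run lengths: L runs 2, 3, 4; M runs 5, 7, 9 — each is linear in n, where the shown terms are n = 2, 3, 4.
For the next term, n = 5, so the run lengths are 5, 11.

LLLLLMMMMMMMMMMM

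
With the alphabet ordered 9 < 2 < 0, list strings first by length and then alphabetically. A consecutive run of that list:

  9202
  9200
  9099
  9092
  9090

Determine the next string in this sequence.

9029

Find the rightmost character of 9090 below 0, bump it to the next letter, and reset everything to its right to 9.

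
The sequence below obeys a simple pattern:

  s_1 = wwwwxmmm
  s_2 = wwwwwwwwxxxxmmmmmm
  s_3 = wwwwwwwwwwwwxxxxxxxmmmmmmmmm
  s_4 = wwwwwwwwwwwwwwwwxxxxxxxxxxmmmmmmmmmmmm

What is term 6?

wwwwwwwwwwwwwwwwwwwwwwwwxxxxxxxxxxxxxxxxmmmmmmmmmmmmmmmmmm

Term n consists of 4n w's, followed by 3n-2 x's, followed by 3n m's (n = 1, 2, …).
At n = 6 the blocks have lengths 24, 16, 18.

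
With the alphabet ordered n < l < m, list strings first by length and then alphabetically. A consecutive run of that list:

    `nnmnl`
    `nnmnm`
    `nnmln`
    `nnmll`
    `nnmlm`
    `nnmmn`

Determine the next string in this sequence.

nnmml

Treat nnmmn as a base-3 numeral over the given alphabet and add one, carrying through any trailing m's.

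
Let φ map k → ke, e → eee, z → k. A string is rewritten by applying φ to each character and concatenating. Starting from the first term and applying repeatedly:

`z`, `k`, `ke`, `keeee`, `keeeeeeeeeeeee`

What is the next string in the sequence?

Replace each of the 14 characters of keeeeeeeeeeeee in place — ke eee eee eee eee eee eee eee eee eee eee eee eee eee — and concatenate.

keeeeeeeeeeeeeeeeeeeeeeeeeeeeeeeeeeeeeeee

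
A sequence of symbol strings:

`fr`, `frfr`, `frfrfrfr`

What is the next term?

frfrfrfrfrfrfrfr

Every step duplicates the string.
So the next term is two copies of frfrfrfr.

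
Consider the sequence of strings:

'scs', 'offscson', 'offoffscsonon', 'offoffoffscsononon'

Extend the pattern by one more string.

Every step adds off to the front and on to the end of the previous string.
Applying this once more to offoffoffscsononon:

offoffoffoffscsonononon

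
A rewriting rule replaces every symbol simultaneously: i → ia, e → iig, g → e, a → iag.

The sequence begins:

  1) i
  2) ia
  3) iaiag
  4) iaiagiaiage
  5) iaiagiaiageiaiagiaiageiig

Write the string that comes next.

Applying the rule to each of the 25 symbols of iaiagiaiageiaiagiaiageiig gives the pieces ia iag ia iag e ia iag ia iag e iig ia iag ia iag e ia iag ia iag e iig ia ia e, which concatenate to the answer.

iaiagiaiageiaiagiaiageiigiaiagiaiageiaiagiaiageiigiaiae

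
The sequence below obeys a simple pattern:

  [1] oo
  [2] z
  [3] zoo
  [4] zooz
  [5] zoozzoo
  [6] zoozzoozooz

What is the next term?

zoozzoozoozzoozzoo

From term 3 onward, concatenate the last term with the second-to-last: z·oo = zoo, zoo·z = zooz, …
The next term joins zoozzoozooz and zoozzoo.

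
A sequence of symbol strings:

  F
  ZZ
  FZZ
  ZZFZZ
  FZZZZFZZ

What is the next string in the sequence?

From term 3 onward, concatenate the second-to-last term with the last: F·ZZ = FZZ, ZZ·FZZ = ZZFZZ, …
So term 6 is ZZFZZ·FZZZZFZZ.

ZZFZZFZZZZFZZ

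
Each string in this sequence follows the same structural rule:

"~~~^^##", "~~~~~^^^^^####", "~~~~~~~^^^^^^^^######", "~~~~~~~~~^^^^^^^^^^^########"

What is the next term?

Each string has the form ~^{2n+1} ^^{3n-1} #^{2n} (n = 1, 2, …).
For the next term, n = 5, so the run lengths are 11, 14, 10.

~~~~~~~~~~~^^^^^^^^^^^^^^##########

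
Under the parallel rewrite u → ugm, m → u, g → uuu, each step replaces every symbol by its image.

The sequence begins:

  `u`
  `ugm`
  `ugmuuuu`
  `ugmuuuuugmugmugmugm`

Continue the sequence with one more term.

Replace each of the 19 characters of ugmuuuuugmugmugmugm in place — ugm uuu u ugm ugm ugm ugm ugm uuu u ugm uuu u ugm uuu u ugm uuu u — and concatenate.

ugmuuuuugmugmugmugmugmuuuuugmuuuuugmuuuuugmuuuu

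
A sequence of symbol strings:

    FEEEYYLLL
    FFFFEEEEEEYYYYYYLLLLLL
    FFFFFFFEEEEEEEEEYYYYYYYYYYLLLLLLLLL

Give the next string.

FFFFFFFFFFEEEEEEEEEEEEYYYYYYYYYYYYYYLLLLLLLLLLLL

The n-th term is 3n-2 F's then 3n E's then 4n-2 Y's then 3n L's (n = 1, 2, …).
Setting n = 4 gives 10, 12, 14, 12 characters in each block.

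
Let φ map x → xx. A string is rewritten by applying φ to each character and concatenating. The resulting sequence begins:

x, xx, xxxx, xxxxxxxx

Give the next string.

xxxxxxxxxxxxxxxx

Apply φ to xxxxxxxx symbol by symbol: x→xx, x→xx, x→xx, x→xx, x→xx, x→xx, x→xx, x→xx; joined: xx xx xx xx xx xx xx xx.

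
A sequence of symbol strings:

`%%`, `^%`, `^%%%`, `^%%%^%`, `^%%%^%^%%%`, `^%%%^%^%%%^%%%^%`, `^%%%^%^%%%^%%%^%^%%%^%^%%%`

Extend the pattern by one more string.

This is a Fibonacci-style word recurrence s(k) = s(k−1)·s(k−2): e.g. ^%·%% = ^%%%.
So term 8 is ^%%%^%^%%%^%%%^%^%%%^%^%%%·^%%%^%^%%%^%%%^%.

^%%%^%^%%%^%%%^%^%%%^%^%%%^%%%^%^%%%^%%%^%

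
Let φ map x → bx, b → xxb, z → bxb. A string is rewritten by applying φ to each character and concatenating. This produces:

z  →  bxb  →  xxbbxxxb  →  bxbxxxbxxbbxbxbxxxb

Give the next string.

Rewriting the 19 symbols of bxbxxxbxxbbxbxbxxxb one by one yields xxb bx xxb bx bx bx xxb bx bx xxb xxb bx xxb bx xxb bx bx bx xxb; concatenated:

xxbbxxxbbxbxbxxxbbxbxxxbxxbbxxxbbxxxbbxbxbxxxb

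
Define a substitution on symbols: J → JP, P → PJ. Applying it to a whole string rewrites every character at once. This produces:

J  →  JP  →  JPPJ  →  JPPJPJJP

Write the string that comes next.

JPPJPJJPPJJPJPPJ

Expanding JPPJPJJP: J→JP, P→PJ, P→PJ, J→JP, P→PJ, J→JP, J→JP, P→PJ. Concatenated: JP PJ PJ JP PJ JP JP PJ.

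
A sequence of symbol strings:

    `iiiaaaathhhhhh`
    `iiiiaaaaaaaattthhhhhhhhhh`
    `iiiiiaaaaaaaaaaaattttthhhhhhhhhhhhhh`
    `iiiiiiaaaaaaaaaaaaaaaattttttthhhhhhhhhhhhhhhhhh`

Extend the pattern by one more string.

iiiiiiiaaaaaaaaaaaaaaaaaaaattttttttthhhhhhhhhhhhhhhhhhhhhh

The n-th term is n+2 i's then 4n a's then 2n-1 t's then 4n+2 h's (n = 1, 2, …).
For the next term, n = 5, so the run lengths are 7, 20, 9, 22.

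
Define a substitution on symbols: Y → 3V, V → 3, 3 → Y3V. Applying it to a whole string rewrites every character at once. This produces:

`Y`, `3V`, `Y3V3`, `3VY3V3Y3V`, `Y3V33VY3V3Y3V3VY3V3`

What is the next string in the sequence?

Replace each of the 19 characters of Y3V33VY3V3Y3V3VY3V3 in place — 3V Y3V 3 Y3V Y3V 3 3V Y3V 3 Y3V 3V Y3V 3 Y3V 3 3V Y3V 3 Y3V — and concatenate.

3VY3V3Y3VY3V33VY3V3Y3V3VY3V3Y3V33VY3V3Y3V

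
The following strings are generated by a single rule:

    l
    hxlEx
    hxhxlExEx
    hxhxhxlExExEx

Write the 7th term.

s(k+1) = hx·s(k)·Ex, so each term gains hx as a prefix and Ex as a suffix.
From hxhxhxlExExEx, 3 further steps: hxhxhxlExExEx → hxhxhxhxlExExExEx → hxhxhxhxhxlExExExExEx → (answer).

hxhxhxhxhxhxlExExExExExEx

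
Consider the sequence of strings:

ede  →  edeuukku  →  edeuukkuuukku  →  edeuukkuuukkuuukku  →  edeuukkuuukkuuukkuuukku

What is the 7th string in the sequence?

edeuukkuuukkuuukkuuukkuuukkuuukku

Every step adds uukku to the end: s(k+1) = s(k)·uukku.
From edeuukkuuukkuuukkuuukku, 2 further steps: edeuukkuuukkuuukkuuukku → edeuukkuuukkuuukkuuukkuuukku → (answer).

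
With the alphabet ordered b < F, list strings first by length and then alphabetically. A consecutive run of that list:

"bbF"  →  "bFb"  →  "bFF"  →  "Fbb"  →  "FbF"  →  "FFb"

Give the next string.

FFF

Treat FFb as a base-2 numeral over the given alphabet and add one, carrying through any trailing F's.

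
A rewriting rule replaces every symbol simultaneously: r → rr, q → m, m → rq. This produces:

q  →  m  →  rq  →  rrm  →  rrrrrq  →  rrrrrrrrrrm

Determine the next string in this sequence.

Apply φ to rrrrrrrrrrm symbol by symbol: r→rr, r→rr, r→rr, r→rr, r→rr, r→rr, r→rr, r→rr, r→rr, r→rr, m→rq; joined: rr rr rr rr rr rr rr rr rr rr rq.

rrrrrrrrrrrrrrrrrrrrrq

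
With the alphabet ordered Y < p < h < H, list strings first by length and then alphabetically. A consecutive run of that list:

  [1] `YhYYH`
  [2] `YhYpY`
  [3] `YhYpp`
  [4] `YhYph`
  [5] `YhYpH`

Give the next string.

YhYhY

The successor of YhYpH increments the rightmost position that isn't already H and resets every position after it to Y.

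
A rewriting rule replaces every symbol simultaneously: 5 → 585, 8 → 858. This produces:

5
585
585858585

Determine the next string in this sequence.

585858585858585858585858585

Expanding 585858585: 5→585, 8→858, 5→585, 8→858, 5→585, 8→858, 5→585, 8→858, 5→585. Concatenated: 585 858 585 858 585 858 585 858 585.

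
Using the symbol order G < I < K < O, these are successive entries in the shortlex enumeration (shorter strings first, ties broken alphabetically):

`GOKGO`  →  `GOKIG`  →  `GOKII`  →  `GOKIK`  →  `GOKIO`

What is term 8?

Stepping forward 3 times from GOKIO: GOKIO → GOKKG → GOKKI, then the target.

GOKKK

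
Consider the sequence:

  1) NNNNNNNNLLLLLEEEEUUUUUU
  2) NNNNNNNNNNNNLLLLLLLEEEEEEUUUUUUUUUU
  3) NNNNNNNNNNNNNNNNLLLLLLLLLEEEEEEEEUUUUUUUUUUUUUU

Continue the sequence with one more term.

Each string has the form N^{4n} L^{2n+1} E^{2n} U^{4n-2}, where the shown terms are n = 2, 3, 4.
For the next term, n = 5, so the run lengths are 20, 11, 10, 18.

NNNNNNNNNNNNNNNNNNNNLLLLLLLLLLLEEEEEEEEEEUUUUUUUUUUUUUUUUUU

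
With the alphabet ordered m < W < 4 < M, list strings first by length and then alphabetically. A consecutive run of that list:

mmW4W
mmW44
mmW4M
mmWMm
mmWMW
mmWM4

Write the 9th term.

Stepping forward 3 times from mmWM4: mmWM4 → mmWMM → mm4mm, then the target.

mm4mW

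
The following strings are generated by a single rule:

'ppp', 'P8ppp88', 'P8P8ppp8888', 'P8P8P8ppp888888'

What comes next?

s(k+1) = P8·s(k)·88, so each term gains P8 as a prefix and 88 as a suffix.
So the next term is P8·P8P8P8ppp888888·88.

P8P8P8P8ppp88888888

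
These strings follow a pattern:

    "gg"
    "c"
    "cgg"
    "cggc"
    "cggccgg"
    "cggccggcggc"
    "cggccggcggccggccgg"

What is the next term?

Each term (from the third on) is the previous term followed by the one before it: term 3 = c·gg = cgg.
Continuing: cggccggcggccggccgg · cggccggcggc gives term 8.

cggccggcggccggccggcggccggcggc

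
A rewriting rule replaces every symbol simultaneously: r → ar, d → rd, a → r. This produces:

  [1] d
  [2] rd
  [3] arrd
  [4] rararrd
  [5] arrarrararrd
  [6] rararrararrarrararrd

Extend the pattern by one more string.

Applying the rule to each of the 20 symbols of rararrararrarrararrd gives the pieces ar r ar r ar ar r ar r ar ar r ar ar r ar r ar ar rd, which concatenate to the answer.

arrarrararrarrararrararrarrararrd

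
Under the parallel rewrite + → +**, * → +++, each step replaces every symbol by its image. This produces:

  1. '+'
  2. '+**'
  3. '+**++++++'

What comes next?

Expanding +**++++++: +→+**, *→+++, *→+++, +→+**, +→+**, +→+**, +→+**, +→+**, +→+**. Concatenated: +** +++ +++ +** +** +** +** +** +**.

+**+++++++**+**+**+**+**+**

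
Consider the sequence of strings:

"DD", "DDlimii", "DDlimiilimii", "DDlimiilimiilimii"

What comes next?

DDlimiilimiilimiilimii

The strings grow by a fixed suffix limii each time.
One more step from DDlimiilimiilimii gives the answer.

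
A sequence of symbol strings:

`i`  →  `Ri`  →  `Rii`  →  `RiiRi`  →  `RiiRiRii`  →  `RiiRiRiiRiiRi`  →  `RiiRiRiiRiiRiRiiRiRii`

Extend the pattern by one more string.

This is a Fibonacci-style word recurrence s(k) = s(k−1)·s(k−2): e.g. Ri·i = Rii.
Continuing: RiiRiRiiRiiRiRiiRiRii · RiiRiRiiRiiRi gives term 8.

RiiRiRiiRiiRiRiiRiRiiRiiRiRiiRiiRi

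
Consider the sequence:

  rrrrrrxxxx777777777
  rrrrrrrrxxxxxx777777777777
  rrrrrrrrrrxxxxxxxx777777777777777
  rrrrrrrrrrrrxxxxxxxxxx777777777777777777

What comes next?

rrrrrrrrrrrrrrxxxxxxxxxxxx777777777777777777777

Each string has the form r^{2n} x^{2n-2} 7^{3n}, where the shown terms are n = 3, 4, 5, 6.
At n = 7 the blocks have lengths 14, 12, 21.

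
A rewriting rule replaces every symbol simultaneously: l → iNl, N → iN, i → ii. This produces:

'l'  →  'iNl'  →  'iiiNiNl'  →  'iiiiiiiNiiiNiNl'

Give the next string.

Rewriting the 15 symbols of iiiiiiiNiiiNiNl one by one yields ii ii ii ii ii ii ii iN ii ii ii iN ii iN iNl; concatenated:

iiiiiiiiiiiiiiiNiiiiiiiNiiiNiNl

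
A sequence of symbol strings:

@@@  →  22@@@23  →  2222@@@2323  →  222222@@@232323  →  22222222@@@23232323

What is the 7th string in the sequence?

Each term wraps the previous one in 22 on the left and 23 on the right.
From 22222222@@@23232323, 2 further steps: 22222222@@@23232323 → 2222222222@@@2323232323 → (answer).

222222222222@@@232323232323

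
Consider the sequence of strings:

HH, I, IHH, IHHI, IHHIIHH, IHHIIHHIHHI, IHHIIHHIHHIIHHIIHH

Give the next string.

Each term (from the third on) is the previous term followed by the one before it: term 3 = I·HH = IHH.
So term 8 is IHHIIHHIHHIIHHIIHH·IHHIIHHIHHI.

IHHIIHHIHHIIHHIIHHIHHIIHHIHHI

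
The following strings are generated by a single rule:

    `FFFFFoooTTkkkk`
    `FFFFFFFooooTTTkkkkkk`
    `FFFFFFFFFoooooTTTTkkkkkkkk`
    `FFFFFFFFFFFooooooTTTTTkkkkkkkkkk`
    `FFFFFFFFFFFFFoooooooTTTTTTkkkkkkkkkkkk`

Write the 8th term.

FFFFFFFFFFFFFFFFFFFooooooooooTTTTTTTTTkkkkkkkkkkkkkkkkkk

The n-th term is 2n+1 F's then n+1 o's then n T's then 2n k's, where the shown terms are n = 2, 3, 4, 5, 6.
Setting n = 9 gives 19, 10, 9, 18 characters in each block.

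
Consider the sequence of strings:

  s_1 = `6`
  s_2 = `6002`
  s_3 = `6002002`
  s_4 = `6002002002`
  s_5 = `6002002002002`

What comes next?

The strings grow by a fixed suffix 002 each time.
So the next term is 6002002002002·002.

6002002002002002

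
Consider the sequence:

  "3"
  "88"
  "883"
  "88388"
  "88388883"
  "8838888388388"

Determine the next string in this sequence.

Each term (from the third on) is the previous term followed by the one before it: term 3 = 88·3 = 883.
So term 7 is 8838888388388·88388883.

883888838838888388883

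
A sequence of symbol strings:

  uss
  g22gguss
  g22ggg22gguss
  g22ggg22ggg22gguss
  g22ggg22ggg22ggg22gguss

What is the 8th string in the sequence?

g22ggg22ggg22ggg22ggg22ggg22ggg22gguss

Every step adds g22gg at the front: s(k+1) = g22gg·s(k).
From g22ggg22ggg22ggg22gguss, 3 further steps: g22ggg22ggg22ggg22gguss → g22ggg22ggg22ggg22ggg22gguss → g22ggg22ggg22ggg22ggg22ggg22gguss → (answer).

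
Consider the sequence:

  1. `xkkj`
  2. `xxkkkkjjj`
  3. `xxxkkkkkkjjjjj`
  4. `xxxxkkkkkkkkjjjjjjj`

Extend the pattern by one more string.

Term n consists of n x's, followed by 2n k's, followed by 2n-1 j's (n = 1, 2, …).
Setting n = 5 gives 5, 10, 9 characters in each block.

xxxxxkkkkkkkkkkjjjjjjjjj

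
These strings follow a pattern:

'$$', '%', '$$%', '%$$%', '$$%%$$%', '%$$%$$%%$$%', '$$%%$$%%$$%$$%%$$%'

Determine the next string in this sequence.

From term 3 onward, concatenate the second-to-last term with the last: $$·% = $$%, %·$$% = %$$%, …
So term 8 is %$$%$$%%$$%·$$%%$$%%$$%$$%%$$%.

%$$%$$%%$$%$$%%$$%%$$%$$%%$$%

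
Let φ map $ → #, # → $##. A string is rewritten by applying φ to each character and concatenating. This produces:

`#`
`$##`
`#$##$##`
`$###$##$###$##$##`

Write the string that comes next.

#$##$##$###$##$###$##$##$###$##$###$##$##

Applying the rule to each of the 17 symbols of $###$##$###$##$## gives the pieces # $## $## $## # $## $## # $## $## $## # $## $## # $## $##, which concatenate to the answer.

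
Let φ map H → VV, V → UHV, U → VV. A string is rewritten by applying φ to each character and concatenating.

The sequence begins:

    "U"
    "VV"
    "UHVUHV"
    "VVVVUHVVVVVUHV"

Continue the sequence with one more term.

UHVUHVUHVUHVVVVVUHVUHVUHVUHVUHVVVVVUHV

φ(VVVVUHVVVVVUHV) expands symbol-by-symbol to UHV UHV UHV UHV VV VV UHV UHV UHV UHV UHV VV VV UHV; joining the 14 pieces gives the next term.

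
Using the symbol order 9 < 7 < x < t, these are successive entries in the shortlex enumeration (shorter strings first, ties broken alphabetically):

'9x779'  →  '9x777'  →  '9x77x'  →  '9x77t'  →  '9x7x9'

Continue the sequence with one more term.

9x7x7

The successor of 9x7x9 increments the rightmost position that isn't already t and resets every position after it to 9.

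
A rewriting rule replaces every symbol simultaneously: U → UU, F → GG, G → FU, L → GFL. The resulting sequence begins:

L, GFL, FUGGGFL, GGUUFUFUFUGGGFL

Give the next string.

Rewriting the 15 symbols of GGUUFUFUFUGGGFL one by one yields FU FU UU UU GG UU GG UU GG UU FU FU FU GG GFL; concatenated:

FUFUUUUUGGUUGGUUGGUUFUFUFUGGGFL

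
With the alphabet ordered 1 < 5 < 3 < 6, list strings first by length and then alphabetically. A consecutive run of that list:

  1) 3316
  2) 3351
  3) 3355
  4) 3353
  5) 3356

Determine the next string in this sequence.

Find the rightmost character of 3356 below 6, bump it to the next letter, and reset everything to its right to 1.

3331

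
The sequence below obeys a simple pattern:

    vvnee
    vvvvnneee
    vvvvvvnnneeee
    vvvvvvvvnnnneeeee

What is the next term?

vvvvvvvvvvnnnnneeeeee

Reading off run lengths: v runs 2, 4, 6, 8; n runs 1, 2, 3, 4; e runs 2, 3, 4, 5 — each is linear in n (n = 1, 2, …).
For the next term, n = 5, so the run lengths are 10, 5, 6.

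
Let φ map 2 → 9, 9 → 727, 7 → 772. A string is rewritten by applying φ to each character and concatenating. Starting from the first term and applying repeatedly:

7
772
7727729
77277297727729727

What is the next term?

Replace each of the 17 characters of 77277297727729727 in place — 772 772 9 772 772 9 727 772 772 9 772 772 9 727 772 9 772 — and concatenate.

77277297727729727772772977277297277729772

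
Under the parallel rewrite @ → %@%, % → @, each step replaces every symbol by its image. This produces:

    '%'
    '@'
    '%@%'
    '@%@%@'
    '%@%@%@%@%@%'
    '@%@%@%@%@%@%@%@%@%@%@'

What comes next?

Applying the rule to each of the 21 symbols of @%@%@%@%@%@%@%@%@%@%@ gives the pieces %@% @ %@% @ %@% @ %@% @ %@% @ %@% @ %@% @ %@% @ %@% @ %@% @ %@%, which concatenate to the answer.

%@%@%@%@%@%@%@%@%@%@%@%@%@%@%@%@%@%@%@%@%@%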